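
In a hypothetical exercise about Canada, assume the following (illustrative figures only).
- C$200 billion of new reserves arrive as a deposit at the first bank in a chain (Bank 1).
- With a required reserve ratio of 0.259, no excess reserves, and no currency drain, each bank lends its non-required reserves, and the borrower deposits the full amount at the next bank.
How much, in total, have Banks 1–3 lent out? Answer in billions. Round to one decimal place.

Bank i lends (1 − rr)^i of the original deposit: Bank 1 lends 200·0.7410 = 148.2000, Bank 2 lends 200·0.7410² = 109.8162, and so on.
Summing a geometric series: total = 200·[0.7410·(1 − 0.7410^3) / (1 − 0.7410)] ≈ 339.3900 billion.

C$339.4 billion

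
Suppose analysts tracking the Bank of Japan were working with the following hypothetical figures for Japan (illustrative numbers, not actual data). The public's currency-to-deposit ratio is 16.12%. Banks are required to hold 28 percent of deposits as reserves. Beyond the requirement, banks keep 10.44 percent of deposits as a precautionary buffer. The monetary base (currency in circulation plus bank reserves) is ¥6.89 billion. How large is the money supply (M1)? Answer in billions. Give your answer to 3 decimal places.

The money multiplier is m = (1 + c) / (rr + e + c) = (1 + 0.1612) / (0.28 + 0.1044 + 0.1612) ≈ 2.12830.
So M = m × MB = 2.12830 × 6.89 ≈ 14.664 billion.

¥14.664 billion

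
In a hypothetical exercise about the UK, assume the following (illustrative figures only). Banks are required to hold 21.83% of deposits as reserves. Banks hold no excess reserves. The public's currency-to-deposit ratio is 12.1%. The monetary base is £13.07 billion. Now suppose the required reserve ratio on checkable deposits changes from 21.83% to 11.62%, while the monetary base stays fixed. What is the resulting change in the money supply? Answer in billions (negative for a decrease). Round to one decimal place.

£18.6 billion

Initially m₁ = (1 + 0.121) / (0.2183 + 0.121) ≈ 3.3039, so M₁ = 3.3039 × 13.07 ≈ 43.182 billion.
After the change m₂ = (1 + 0.121) / (0.1162 + 0.121) ≈ 4.7260, so M₂ = 4.7260 × 13.07 ≈ 61.7688 billion.
ΔM = M₂ − M₁ = 61.7688 − 43.182 = 18.5868 billion.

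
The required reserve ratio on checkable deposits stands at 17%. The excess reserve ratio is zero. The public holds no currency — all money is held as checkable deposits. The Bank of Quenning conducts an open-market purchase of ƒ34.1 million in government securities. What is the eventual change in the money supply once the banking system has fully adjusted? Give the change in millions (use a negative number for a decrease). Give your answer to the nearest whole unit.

ƒ201 million

The simple money multiplier is m = 1/rr = 1/0.17 ≈ 5.8824.
An open-market purchase increases the monetary base by 34.1 million, so ΔM = m × ΔMB = 5.8824 × 34.1 ≈ 200.5898 million.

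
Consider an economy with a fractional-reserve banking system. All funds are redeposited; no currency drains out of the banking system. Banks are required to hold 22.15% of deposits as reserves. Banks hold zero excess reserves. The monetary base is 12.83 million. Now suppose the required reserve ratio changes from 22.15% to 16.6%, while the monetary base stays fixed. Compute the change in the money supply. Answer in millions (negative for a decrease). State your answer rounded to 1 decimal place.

Initially m₁ = 1 / (0.2215) ≈ 4.5147, so M₁ = 4.5147 × 12.83 ≈ 57.9236 million.
After the change m₂ = 1 / (0.166) ≈ 6.0241, so M₂ = 6.0241 × 12.83 ≈ 77.2892 million.
ΔM = M₂ − M₁ = 77.2892 − 57.9236 = 19.3656 million.

19.4 million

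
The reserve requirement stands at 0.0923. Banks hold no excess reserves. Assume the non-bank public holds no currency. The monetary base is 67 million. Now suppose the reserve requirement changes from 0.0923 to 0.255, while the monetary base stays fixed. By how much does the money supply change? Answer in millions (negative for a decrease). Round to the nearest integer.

-463 million

Initially m₁ = 1 / (0.0923) ≈ 10.8342, so M₁ = 10.8342 × 67 = 725.8914 million.
After the change m₂ = 1 / (0.255) ≈ 3.9216, so M₂ = 3.9216 × 67 = 262.7472 million.
ΔM = M₂ − M₁ = 262.7472 − 725.8914 = -463.1442 million.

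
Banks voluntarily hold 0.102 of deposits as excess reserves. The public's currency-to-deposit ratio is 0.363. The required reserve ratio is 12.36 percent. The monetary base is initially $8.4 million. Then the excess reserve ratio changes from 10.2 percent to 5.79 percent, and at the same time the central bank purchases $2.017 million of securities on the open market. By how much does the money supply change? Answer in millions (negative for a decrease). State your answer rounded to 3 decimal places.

$6.624 million

Before: m₁ = (1 + 0.363) / (0.1236 + 0.102 + 0.363) ≈ 2.315664, MB₁ = 8.4, so M₁ = 2.315664 × 8.4 ≈ 19.4516 million.
After: m₂ = (1 + 0.363) / (0.1236 + 0.0579 + 0.363) ≈ 2.503214, MB₂ = 8.4 + 2.017 = 10.417, so M₂ = 2.503214 × 10.417 ≈ 26.076 million.
ΔM = M₂ − M₁ = 26.076 − 19.4516 = 6.6244 million.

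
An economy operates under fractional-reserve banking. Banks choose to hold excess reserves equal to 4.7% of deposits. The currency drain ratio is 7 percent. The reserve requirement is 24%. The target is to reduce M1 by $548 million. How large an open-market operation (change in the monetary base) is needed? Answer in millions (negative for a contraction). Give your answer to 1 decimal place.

The money multiplier is m = (1 + c) / (rr + e + c) = (1 + 0.07) / (0.24 + 0.047 + 0.07) ≈ 2.99720.
ΔMB = ΔM / m = (−548) / 2.99720 ≈ -182.8373 million.

-182.8 million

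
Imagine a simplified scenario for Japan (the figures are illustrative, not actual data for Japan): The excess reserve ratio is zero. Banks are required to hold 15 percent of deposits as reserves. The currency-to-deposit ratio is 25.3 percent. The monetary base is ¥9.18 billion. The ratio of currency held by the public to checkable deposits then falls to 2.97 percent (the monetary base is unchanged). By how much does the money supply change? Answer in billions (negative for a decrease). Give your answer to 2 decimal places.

Initially m₁ = (1 + 0.253) / (0.15 + 0.253) ≈ 3.1092, so M₁ = 3.1092 × 9.18 ≈ 28.5425 billion.
After the change m₂ = (1 + 0.0297) / (0.15 + 0.0297) ≈ 5.7301, so M₂ = 5.7301 × 9.18 ≈ 52.6023 billion.
ΔM = M₂ − M₁ = 52.6023 − 28.5425 = 24.0598 billion.

¥24.06 billion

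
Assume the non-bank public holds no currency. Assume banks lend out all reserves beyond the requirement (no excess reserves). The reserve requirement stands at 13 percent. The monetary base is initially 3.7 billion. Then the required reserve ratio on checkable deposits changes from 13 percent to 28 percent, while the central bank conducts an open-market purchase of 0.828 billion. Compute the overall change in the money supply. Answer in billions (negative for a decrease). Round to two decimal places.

-12.29 billion

Before: m₁ = 1 / (0.13) ≈ 7.6923, MB₁ = 3.7, so M₁ = 7.6923 × 3.7 ≈ 28.4615 billion.
After: m₂ = 1 / (0.28) ≈ 3.5714, MB₂ = 3.7 + 0.828 = 4.528, so M₂ = 3.5714 × 4.528 ≈ 16.1713 billion.
ΔM = M₂ − M₁ = 16.1713 − 28.4615 = -12.2902 billion.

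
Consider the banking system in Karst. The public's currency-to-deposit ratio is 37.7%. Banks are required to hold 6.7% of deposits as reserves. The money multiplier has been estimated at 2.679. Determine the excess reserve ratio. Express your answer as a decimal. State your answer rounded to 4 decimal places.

Using m = 2.679. Since m = (1 + c)/(c + rr + e), the denominator satisfies c + rr + e = (1 + c)/m = (1 + 0.377) / 2.679 ≈ 0.513998.
With c = 0.377 and rr = 0.067, the excess reserve ratio is 0.513998 − 0.377 − 0.067 = 0.069998.

0.0700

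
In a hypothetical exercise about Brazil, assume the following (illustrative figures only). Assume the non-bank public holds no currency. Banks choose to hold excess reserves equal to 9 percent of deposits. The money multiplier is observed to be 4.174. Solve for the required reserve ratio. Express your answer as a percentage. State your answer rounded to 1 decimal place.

Using m = 4.174. Since m = (1 + c)/(c + rr + e), the denominator satisfies c + rr + e = (1 + c)/m = (1 + 0) / 4.174 ≈ 0.239578.
With c = 0 and e = 0.09, the required reserve ratio is 0.239578 − 0 − 0.09 = 0.149578.

15.0%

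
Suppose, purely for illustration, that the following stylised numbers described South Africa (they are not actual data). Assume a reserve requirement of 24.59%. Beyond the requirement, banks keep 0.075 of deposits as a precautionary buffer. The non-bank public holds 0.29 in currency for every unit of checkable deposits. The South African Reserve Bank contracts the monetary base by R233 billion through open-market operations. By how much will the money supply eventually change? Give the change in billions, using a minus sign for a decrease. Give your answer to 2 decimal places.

-492.01 billion

The money multiplier is m = (1 + c) / (rr + e + c) = (1 + 0.29) / (0.2459 + 0.075 + 0.29) ≈ 2.111639.
The sale removes 233 billion of base, so ΔM = m × ΔMB = 2.111639 × (−233) ≈ -492.0119 billion.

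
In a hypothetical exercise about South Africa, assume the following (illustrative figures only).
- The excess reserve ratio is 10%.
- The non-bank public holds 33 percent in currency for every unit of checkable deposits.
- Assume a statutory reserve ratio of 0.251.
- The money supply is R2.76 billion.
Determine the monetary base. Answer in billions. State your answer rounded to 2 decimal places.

The money multiplier is m = (1 + c) / (rr + e + c) = (1 + 0.33) / (0.251 + 0.1 + 0.33) ≈ 1.9530.
MB = M / m = 2.76 / 1.9530 ≈ 1.4132 billion.

R1.41 billion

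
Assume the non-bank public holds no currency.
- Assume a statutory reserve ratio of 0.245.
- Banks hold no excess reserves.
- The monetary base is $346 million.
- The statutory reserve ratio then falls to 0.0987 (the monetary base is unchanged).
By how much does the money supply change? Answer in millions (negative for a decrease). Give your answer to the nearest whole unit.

Initially m₁ = 1 / (0.245) ≈ 4.0816, so M₁ = 4.0816 × 346 = 1412.2336 million.
After the change m₂ = 1 / (0.0987) ≈ 10.1317, so M₂ = 10.1317 × 346 = 3505.5682 million.
ΔM = M₂ − M₁ = 3505.5682 − 1412.2336 = 2093.3346 million.

$2093 million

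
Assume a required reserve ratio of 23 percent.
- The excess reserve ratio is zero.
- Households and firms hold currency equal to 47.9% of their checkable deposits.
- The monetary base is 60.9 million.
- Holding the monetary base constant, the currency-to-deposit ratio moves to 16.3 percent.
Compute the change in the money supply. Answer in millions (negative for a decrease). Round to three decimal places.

Initially m₁ = (1 + 0.479) / (0.23 + 0.479) ≈ 2.086037, so M₁ = 2.086037 × 60.9 ≈ 127.0397 million.
After the change m₂ = (1 + 0.163) / (0.23 + 0.163) ≈ 2.959288, so M₂ = 2.959288 × 60.9 ≈ 180.2206 million.
ΔM = M₂ − M₁ = 180.2206 − 127.0397 = 53.1809 million.

53.181 million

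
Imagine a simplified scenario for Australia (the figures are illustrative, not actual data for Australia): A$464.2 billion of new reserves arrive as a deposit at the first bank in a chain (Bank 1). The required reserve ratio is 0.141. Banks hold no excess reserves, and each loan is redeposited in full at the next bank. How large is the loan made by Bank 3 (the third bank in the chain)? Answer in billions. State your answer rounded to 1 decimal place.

A$294.2 billion

Each bank lends a fraction (1 − rr) = 0.8590 of the deposit it receives, so Bank 3 receives 464.2·0.8590^2 and lends 464.2·0.8590^3 ≈ 294.2284 billion.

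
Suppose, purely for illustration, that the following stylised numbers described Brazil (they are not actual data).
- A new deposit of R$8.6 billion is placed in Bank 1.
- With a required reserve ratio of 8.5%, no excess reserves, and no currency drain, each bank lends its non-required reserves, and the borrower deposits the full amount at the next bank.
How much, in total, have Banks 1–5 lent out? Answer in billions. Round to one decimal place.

Bank i lends (1 − rr)^i of the original deposit: Bank 1 lends 8.6·0.9150 = 7.8690, Bank 2 lends 8.6·0.9150² ≈ 7.2001, and so on.
Summing a geometric series: total = 8.6·[0.9150·(1 − 0.9150^5) / (1 − 0.9150)] ≈ 33.2011 billion.

R$33.2 billion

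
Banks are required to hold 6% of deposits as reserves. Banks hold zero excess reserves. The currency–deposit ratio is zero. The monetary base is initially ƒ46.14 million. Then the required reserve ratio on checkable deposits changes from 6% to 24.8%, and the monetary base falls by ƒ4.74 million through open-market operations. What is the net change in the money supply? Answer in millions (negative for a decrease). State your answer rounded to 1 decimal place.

-602.1 million

Before: m₁ = 1 / (0.06) ≈ 16.6667, MB₁ = 46.14, so M₁ = 16.6667 × 46.14 ≈ 769.0015 million.
After: m₂ = 1 / (0.248) ≈ 4.0323, MB₂ = 46.14 − 4.74 = 41.4, so M₂ = 4.0323 × 41.4 ≈ 166.9372 million.
ΔM = M₂ − M₁ = 166.9372 − 769.0015 = -602.0643 million.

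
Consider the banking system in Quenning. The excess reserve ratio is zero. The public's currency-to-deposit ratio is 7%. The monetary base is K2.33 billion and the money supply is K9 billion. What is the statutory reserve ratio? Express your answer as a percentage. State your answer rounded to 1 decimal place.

Using m = M/MB = 9/2.33 ≈ 3.862661. Since m = (1 + c)/(c + rr + e), the denominator satisfies c + rr + e = (1 + c)/m = (1 + 0.07) / 3.862661 ≈ 0.277011.
With c = 0.07 and e = 0, the statutory reserve ratio is 0.277011 − 0.07 − 0 = 0.207011.

20.7%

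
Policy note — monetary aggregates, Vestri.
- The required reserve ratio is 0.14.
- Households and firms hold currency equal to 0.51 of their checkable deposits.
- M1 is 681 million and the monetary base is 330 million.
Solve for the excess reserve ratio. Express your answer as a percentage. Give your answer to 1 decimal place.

Using m = M/MB = 681/330 ≈ 2.063636. Since m = (1 + c)/(c + rr + e), the denominator satisfies c + rr + e = (1 + c)/m = (1 + 0.51) / 2.063636 ≈ 0.731718.
With c = 0.51 and rr = 0.14, the excess reserve ratio is 0.731718 − 0.51 − 0.14 = 0.081718.

8.2%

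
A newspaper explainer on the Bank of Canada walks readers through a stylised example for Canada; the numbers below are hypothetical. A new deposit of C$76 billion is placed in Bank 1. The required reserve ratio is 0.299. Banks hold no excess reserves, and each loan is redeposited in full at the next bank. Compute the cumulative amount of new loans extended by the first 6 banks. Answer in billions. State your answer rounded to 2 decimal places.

Bank i lends (1 − rr)^i of the original deposit: Bank 1 lends 76·0.7010 = 53.2760, Bank 2 lends 76·0.7010² ≈ 37.3465, and so on.
Summing a geometric series: total = 76·[0.7010·(1 − 0.7010^6) / (1 − 0.7010)] ≈ 157.0375 billion.

C$157.04 billion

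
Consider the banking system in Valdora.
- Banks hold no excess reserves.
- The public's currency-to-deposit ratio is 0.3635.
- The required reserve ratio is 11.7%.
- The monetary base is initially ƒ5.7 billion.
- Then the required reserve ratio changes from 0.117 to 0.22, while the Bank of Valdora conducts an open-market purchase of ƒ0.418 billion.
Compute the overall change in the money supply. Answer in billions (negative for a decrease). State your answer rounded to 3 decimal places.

-1.878 billion

Before: m₁ = (1 + 0.3635) / (0.117 + 0.3635) ≈ 2.83767, MB₁ = 5.7, so M₁ = 2.83767 × 5.7 ≈ 16.1747 billion.
After: m₂ = (1 + 0.3635) / (0.22 + 0.3635) ≈ 2.33676, MB₂ = 5.7 + 0.418 = 6.118, so M₂ = 2.33676 × 6.118 ≈ 14.2963 billion.
ΔM = M₂ − M₁ = 14.2963 − 16.1747 = -1.8784 billion.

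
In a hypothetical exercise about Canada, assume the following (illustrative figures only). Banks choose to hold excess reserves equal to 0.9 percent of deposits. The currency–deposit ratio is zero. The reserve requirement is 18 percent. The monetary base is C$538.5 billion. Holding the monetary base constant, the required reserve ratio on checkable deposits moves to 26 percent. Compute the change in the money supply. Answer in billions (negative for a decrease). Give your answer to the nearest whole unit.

Initially m₁ = 1 / (0.18 + 0.009) ≈ 5.2910, so M₁ = 5.2910 × 538.5 = 2849.2035 billion.
After the change m₂ = 1 / (0.26 + 0.009) ≈ 3.7175, so M₂ = 3.7175 × 538.5 ≈ 2001.8737 billion.
ΔM = M₂ − M₁ = 2001.8737 − 2849.2035 = -847.3298 billion.

-847 billion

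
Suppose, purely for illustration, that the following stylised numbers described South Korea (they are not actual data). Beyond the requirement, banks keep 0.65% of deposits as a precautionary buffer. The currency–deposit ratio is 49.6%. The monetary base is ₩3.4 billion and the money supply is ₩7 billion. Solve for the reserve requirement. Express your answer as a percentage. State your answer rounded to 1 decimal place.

Using m = M/MB = 7/3.4 ≈ 2.058824. Since m = (1 + c)/(c + rr + e), the denominator satisfies c + rr + e = (1 + c)/m = (1 + 0.496) / 2.058824 ≈ 0.726628.
With c = 0.496 and e = 0.0065, the reserve requirement is 0.726628 − 0.496 − 0.0065 = 0.224128.

22.4%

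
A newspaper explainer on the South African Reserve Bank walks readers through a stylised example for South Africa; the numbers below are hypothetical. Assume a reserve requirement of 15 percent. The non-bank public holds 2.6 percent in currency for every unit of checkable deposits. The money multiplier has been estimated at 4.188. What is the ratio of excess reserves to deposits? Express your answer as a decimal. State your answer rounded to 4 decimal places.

0.0690

Using m = 4.188. Since m = (1 + c)/(c + rr + e), the denominator satisfies c + rr + e = (1 + c)/m = (1 + 0.026) / 4.188 ≈ 0.244986.
With c = 0.026 and rr = 0.15, the ratio of excess reserves to deposits is 0.244986 − 0.026 − 0.15 = 0.068986.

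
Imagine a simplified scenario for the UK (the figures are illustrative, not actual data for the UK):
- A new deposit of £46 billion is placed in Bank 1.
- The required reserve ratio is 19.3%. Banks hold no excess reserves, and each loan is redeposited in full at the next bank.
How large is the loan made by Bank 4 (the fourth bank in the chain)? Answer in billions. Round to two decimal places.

£19.51 billion

Each bank lends a fraction (1 − rr) = 0.8070 of the deposit it receives, so Bank 4 receives 46·0.8070^3 and lends 46·0.8070^4 ≈ 19.5098 billion.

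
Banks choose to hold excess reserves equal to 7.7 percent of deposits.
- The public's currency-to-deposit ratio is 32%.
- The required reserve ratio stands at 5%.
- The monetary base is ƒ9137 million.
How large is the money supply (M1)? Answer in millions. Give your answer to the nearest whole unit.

ƒ26982 million

The money multiplier is m = (1 + c) / (rr + e + c) = (1 + 0.32) / (0.05 + 0.077 + 0.32) ≈ 2.95302.
So M = m × MB = 2.95302 × 9137 ≈ 26981.7437 million.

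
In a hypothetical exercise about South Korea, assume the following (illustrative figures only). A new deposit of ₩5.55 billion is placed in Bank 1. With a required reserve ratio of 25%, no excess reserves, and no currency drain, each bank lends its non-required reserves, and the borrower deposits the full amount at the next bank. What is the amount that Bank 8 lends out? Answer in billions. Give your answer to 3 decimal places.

₩0.556 billion

Each bank lends a fraction (1 − rr) = 0.7500 of the deposit it receives, so Bank 8 receives 5.55·0.7500^7 and lends 5.55·0.7500^8 ≈ 0.5556 billion.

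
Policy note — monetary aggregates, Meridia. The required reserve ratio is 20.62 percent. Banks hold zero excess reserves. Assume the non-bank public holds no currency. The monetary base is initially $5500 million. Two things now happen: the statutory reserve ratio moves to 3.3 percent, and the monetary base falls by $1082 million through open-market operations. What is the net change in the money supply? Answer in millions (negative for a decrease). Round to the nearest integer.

$107206 million

Before: m₁ = 1 / (0.2062) ≈ 4.84966, MB₁ = 5500, so M₁ = 4.84966 × 5500 = 26673.13 million.
After: m₂ = 1 / (0.033) ≈ 30.30303, MB₂ = 5500 − 1082 = 4418, so M₂ = 30.30303 × 4418 ≈ 133878.7865 million.
ΔM = M₂ − M₁ = 133878.7865 − 26673.13 = 107205.6565 million.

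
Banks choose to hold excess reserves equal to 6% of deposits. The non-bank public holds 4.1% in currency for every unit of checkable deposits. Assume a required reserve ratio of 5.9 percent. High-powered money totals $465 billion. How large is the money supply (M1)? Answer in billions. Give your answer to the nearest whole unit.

$3025 billion

The money multiplier is m = (1 + c) / (rr + e + c) = (1 + 0.041) / (0.059 + 0.06 + 0.041) ≈ 6.5062.
So M = m × MB = 6.5062 × 465 = 3025.383 billion.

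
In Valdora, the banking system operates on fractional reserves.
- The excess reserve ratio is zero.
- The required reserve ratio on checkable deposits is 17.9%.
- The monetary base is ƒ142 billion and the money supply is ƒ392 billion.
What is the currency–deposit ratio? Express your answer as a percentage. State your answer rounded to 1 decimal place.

Using m = M/MB = 392/142 ≈ 2.760563. From m = (1 + c)/(c + rr + e), rearranging gives 1 + c = m·(c + rr + e), so c·(1 − m) = m·(rr + e) − 1.
Hence c = [m·(rr + e) − 1]/(1 − m) = [2.760563 × (0.179 + 0) − 1] / (1 − 2.760563) ≈ 0.287328.

28.7%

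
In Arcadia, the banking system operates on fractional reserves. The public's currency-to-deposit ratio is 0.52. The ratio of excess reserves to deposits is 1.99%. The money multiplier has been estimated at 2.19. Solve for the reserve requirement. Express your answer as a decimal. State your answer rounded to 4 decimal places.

Using m = 2.19. Since m = (1 + c)/(c + rr + e), the denominator satisfies c + rr + e = (1 + c)/m = (1 + 0.52) / 2.19 ≈ 0.694064.
With c = 0.52 and e = 0.0199, the reserve requirement is 0.694064 − 0.52 − 0.0199 = 0.154164.

0.1542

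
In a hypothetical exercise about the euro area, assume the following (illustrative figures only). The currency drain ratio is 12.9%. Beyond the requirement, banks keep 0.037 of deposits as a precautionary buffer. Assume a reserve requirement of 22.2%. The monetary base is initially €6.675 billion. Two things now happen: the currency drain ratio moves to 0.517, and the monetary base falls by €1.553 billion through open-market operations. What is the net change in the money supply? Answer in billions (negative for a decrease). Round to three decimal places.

-9.410 billion

Before: m₁ = (1 + 0.129) / (0.222 + 0.037 + 0.129) ≈ 2.90979, MB₁ = 6.675, so M₁ = 2.90979 × 6.675 ≈ 19.4228 billion.
After: m₂ = (1 + 0.517) / (0.222 + 0.037 + 0.517) ≈ 1.95490, MB₂ = 6.675 − 1.553 = 5.122, so M₂ = 1.95490 × 5.122 ≈ 10.013 billion.
ΔM = M₂ − M₁ = 10.013 − 19.4228 = -9.4098 billion.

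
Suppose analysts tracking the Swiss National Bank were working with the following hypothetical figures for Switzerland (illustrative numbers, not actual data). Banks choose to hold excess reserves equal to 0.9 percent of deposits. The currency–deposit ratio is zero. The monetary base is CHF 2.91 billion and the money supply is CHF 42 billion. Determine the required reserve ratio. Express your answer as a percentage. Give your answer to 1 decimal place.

6.0%

Using m = M/MB = 42/2.91 ≈ 14.432990. Since m = (1 + c)/(c + rr + e), the denominator satisfies c + rr + e = (1 + c)/m = (1 + 0) / 14.432990 ≈ 0.069286.
With c = 0 and e = 0.009, the required reserve ratio is 0.069286 − 0 − 0.009 = 0.060286.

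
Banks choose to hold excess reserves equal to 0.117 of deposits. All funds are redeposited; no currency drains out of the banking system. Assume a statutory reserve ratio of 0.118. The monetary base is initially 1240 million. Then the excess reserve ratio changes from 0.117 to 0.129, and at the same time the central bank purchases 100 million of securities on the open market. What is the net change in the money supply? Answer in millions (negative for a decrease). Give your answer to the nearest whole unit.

Before: m₁ = 1 / (0.118 + 0.117) ≈ 4.25532, MB₁ = 1240, so M₁ = 4.25532 × 1240 = 5276.5968 million.
After: m₂ = 1 / (0.118 + 0.129) ≈ 4.04858, MB₂ = 1240 + 100 = 1340, so M₂ = 4.04858 × 1340 = 5425.0972 million.
ΔM = M₂ − M₁ = 5425.0972 − 5276.5968 = 148.5004 million.

149 million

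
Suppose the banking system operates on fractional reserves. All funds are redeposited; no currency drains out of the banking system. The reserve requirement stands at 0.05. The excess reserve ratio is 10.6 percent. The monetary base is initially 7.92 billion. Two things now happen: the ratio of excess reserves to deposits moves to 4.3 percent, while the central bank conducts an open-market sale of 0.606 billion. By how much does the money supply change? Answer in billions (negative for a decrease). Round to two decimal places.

Before: m₁ = 1 / (0.05 + 0.106) ≈ 6.4103, MB₁ = 7.92, so M₁ = 6.4103 × 7.92 ≈ 50.7696 billion.
After: m₂ = 1 / (0.05 + 0.043) ≈ 10.7527, MB₂ = 7.92 − 0.606 = 7.314, so M₂ = 10.7527 × 7.314 ≈ 78.6452 billion.
ΔM = M₂ − M₁ = 78.6452 − 50.7696 = 27.8756 billion.

27.88 billion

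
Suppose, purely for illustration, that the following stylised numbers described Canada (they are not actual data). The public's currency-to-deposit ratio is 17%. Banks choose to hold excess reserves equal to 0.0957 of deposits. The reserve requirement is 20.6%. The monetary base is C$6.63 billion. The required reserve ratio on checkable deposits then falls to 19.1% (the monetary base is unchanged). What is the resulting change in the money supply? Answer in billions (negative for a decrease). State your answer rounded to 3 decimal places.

Initially m₁ = (1 + 0.17) / (0.206 + 0.0957 + 0.17) ≈ 2.48039, so M₁ = 2.48039 × 6.63 ≈ 16.445 billion.
After the change m₂ = (1 + 0.17) / (0.191 + 0.0957 + 0.17) ≈ 2.56186, so M₂ = 2.56186 × 6.63 ≈ 16.9851 billion.
ΔM = M₂ − M₁ = 16.9851 − 16.445 = 0.5401 billion.

C$0.540 billion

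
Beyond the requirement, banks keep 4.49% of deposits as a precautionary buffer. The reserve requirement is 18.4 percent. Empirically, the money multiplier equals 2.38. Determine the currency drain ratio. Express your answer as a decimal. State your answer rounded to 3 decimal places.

0.330

Using m = 2.38. From m = (1 + c)/(c + rr + e), rearranging gives 1 + c = m·(c + rr + e), so c·(1 − m) = m·(rr + e) − 1.
Hence c = [m·(rr + e) − 1]/(1 − m) = [2.38 × (0.184 + 0.0449) − 1] / (1 − 2.38) ≈ 0.329868.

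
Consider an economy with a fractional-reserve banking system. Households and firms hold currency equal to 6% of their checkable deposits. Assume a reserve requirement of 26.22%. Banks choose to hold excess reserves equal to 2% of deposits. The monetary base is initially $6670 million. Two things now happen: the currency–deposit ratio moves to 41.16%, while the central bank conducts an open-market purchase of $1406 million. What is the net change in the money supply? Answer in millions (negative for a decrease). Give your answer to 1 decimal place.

-4229.7 million

Before: m₁ = (1 + 0.06) / (0.2622 + 0.02 + 0.06) ≈ 3.097604, MB₁ = 6670, so M₁ = 3.097604 × 6670 ≈ 20661.0187 million.
After: m₂ = (1 + 0.4116) / (0.2622 + 0.02 + 0.4116) ≈ 2.034592, MB₂ = 6670 + 1406 = 8076, so M₂ = 2.034592 × 8076 ≈ 16431.365 million.
ΔM = M₂ − M₁ = 16431.365 − 20661.0187 = -4229.6537 million.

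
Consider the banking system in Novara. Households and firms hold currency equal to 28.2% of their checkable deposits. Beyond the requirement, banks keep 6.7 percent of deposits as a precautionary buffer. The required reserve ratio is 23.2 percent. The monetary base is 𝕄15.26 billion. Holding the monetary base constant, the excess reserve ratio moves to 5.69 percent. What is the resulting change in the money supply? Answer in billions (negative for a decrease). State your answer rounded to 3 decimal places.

𝕄0.596 billion

Initially m₁ = (1 + 0.282) / (0.232 + 0.067 + 0.282) ≈ 2.206540, so M₁ = 2.206540 × 15.26 ≈ 33.6718 billion.
After the change m₂ = (1 + 0.282) / (0.232 + 0.0569 + 0.282) ≈ 2.245577, so M₂ = 2.245577 × 15.26 ≈ 34.2675 billion.
ΔM = M₂ − M₁ = 34.2675 − 33.6718 = 0.5957 billion.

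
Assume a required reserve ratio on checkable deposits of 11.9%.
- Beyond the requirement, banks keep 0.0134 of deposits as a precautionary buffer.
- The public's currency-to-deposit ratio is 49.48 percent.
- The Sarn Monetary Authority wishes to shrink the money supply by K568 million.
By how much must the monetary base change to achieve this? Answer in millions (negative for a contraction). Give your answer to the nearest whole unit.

The money multiplier is m = (1 + c) / (rr + e + c) = (1 + 0.4948) / (0.119 + 0.0134 + 0.4948) ≈ 2.3833.
ΔMB = ΔM / m = (−568) / 2.3833 ≈ -238.325 million.

-238 million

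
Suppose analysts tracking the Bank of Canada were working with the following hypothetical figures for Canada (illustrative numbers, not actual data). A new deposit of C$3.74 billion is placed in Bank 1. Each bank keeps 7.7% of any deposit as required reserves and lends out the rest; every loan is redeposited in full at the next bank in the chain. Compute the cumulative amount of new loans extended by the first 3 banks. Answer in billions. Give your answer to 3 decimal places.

C$9.579 billion

Bank i lends (1 − rr)^i of the original deposit: Bank 1 lends 3.74·0.9230 ≈ 3.4520, Bank 2 lends 3.74·0.9230² ≈ 3.1862, and so on.
Summing a geometric series: total = 3.74·[0.9230·(1 − 0.9230^3) / (1 − 0.9230)] ≈ 9.5791 billion.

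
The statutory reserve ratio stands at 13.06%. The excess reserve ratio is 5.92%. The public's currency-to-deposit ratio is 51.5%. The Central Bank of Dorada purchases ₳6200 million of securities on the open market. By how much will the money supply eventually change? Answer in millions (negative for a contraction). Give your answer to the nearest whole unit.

₳13327 million

The money multiplier is m = (1 + c) / (rr + e + c) = (1 + 0.515) / (0.1306 + 0.0592 + 0.515) ≈ 2.14955.
The purchase adds 6200 million of base, so ΔM = m × ΔMB = 2.14955 × (+6200) = 13327.21 million.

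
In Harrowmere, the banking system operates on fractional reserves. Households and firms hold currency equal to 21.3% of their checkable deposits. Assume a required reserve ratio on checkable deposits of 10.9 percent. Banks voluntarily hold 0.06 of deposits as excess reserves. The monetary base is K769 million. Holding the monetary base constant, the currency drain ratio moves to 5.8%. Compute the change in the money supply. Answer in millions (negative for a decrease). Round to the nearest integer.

Initially m₁ = (1 + 0.213) / (0.109 + 0.06 + 0.213) ≈ 3.1754, so M₁ = 3.1754 × 769 = 2441.8826 million.
After the change m₂ = (1 + 0.058) / (0.109 + 0.06 + 0.058) ≈ 4.6608, so M₂ = 4.6608 × 769 = 3584.1552 million.
ΔM = M₂ − M₁ = 3584.1552 − 2441.8826 = 1142.2726 million.

K1142 million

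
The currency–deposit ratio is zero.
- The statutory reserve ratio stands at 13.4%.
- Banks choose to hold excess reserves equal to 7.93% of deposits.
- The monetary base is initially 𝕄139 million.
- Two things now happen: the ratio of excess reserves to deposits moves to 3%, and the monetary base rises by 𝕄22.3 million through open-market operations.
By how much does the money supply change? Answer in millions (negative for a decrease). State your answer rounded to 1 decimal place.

Before: m₁ = 1 / (0.134 + 0.0793) ≈ 4.68823, MB₁ = 139, so M₁ = 4.68823 × 139 ≈ 651.664 million.
After: m₂ = 1 / (0.134 + 0.03) ≈ 6.09756, MB₂ = 139 + 22.3 = 161.3, so M₂ = 6.09756 × 161.3 ≈ 983.5364 million.
ΔM = M₂ − M₁ = 983.5364 − 651.664 = 331.8724 million.

𝕄331.9 million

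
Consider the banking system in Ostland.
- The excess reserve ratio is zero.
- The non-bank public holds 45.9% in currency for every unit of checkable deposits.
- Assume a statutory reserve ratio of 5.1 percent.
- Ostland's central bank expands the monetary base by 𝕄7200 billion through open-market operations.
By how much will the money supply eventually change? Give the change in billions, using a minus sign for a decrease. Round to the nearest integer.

The money multiplier is m = (1 + c) / (rr + c) = (1 + 0.459) / (0.051 + 0.459) ≈ 2.86078.
The purchase adds 7200 billion of base, so ΔM = m × ΔMB = 2.86078 × (+7200) = 20597.616 billion.

𝕄20598 billion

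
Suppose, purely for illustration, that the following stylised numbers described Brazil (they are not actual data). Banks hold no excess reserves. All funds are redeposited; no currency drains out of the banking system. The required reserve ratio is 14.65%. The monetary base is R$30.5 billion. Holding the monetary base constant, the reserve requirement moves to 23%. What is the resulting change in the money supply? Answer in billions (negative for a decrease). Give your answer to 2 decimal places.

-75.58 billion

Initially m₁ = 1 / (0.1465) ≈ 6.82594, so M₁ = 6.82594 × 30.5 ≈ 208.1912 billion.
After the change m₂ = 1 / (0.23) ≈ 4.34783, so M₂ = 4.34783 × 30.5 ≈ 132.6088 billion.
ΔM = M₂ − M₁ = 132.6088 − 208.1912 = -75.5824 billion.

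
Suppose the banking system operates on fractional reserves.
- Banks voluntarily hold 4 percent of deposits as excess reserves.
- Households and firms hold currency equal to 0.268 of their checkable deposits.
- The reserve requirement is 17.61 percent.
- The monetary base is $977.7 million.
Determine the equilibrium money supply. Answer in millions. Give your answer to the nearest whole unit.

The money multiplier is m = (1 + c) / (rr + e + c) = (1 + 0.268) / (0.1761 + 0.04 + 0.268) ≈ 2.6193.
So M = m × MB = 2.6193 × 977.7 ≈ 2560.8896 million.

$2561 million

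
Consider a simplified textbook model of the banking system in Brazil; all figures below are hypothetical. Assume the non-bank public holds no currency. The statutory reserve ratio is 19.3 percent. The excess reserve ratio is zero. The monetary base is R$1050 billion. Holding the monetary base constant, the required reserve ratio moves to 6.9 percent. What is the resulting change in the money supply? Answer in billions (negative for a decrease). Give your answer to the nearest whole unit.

R$9777 billion

Initially m₁ = 1 / (0.193) ≈ 5.18135, so M₁ = 5.18135 × 1050 = 5440.4175 billion.
After the change m₂ = 1 / (0.069) ≈ 14.49275, so M₂ = 14.49275 × 1050 = 15217.3875 billion.
ΔM = M₂ − M₁ = 15217.3875 − 5440.4175 = 9776.97 billion.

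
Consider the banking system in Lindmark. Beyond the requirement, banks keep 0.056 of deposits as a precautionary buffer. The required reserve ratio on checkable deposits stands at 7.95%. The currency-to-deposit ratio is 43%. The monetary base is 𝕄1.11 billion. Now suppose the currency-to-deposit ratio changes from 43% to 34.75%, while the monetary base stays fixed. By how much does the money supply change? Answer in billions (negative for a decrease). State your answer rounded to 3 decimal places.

𝕄0.290 billion

Initially m₁ = (1 + 0.43) / (0.0795 + 0.056 + 0.43) ≈ 2.52874, so M₁ = 2.52874 × 1.11 ≈ 2.8069 billion.
After the change m₂ = (1 + 0.3475) / (0.0795 + 0.056 + 0.3475) ≈ 2.78986, so M₂ = 2.78986 × 1.11 ≈ 3.0967 billion.
ΔM = M₂ − M₁ = 3.0967 − 2.8069 = 0.2898 billion.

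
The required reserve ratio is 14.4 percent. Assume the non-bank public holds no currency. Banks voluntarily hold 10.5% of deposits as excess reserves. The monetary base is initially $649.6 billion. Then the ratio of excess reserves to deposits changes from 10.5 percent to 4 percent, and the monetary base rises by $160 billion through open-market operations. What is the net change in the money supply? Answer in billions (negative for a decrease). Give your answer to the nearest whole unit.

$1791 billion

Before: m₁ = 1 / (0.144 + 0.105) ≈ 4.0161, MB₁ = 649.6, so M₁ = 4.0161 × 649.6 ≈ 2608.8586 billion.
After: m₂ = 1 / (0.144 + 0.04) ≈ 5.4348, MB₂ = 649.6 + 160 = 809.6, so M₂ = 5.4348 × 809.6 ≈ 4400.0141 billion.
ΔM = M₂ − M₁ = 4400.0141 − 2608.8586 = 1791.1555 billion.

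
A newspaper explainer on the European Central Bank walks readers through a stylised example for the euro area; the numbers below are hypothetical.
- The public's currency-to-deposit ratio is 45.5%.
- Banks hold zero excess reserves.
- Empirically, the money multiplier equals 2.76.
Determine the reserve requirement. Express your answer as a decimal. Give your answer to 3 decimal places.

Using m = 2.76. Since m = (1 + c)/(c + rr + e), the denominator satisfies c + rr + e = (1 + c)/m = (1 + 0.455) / 2.76 ≈ 0.527174.
With c = 0.455 and e = 0, the reserve requirement is 0.527174 − 0.455 − 0 = 0.072174.

0.072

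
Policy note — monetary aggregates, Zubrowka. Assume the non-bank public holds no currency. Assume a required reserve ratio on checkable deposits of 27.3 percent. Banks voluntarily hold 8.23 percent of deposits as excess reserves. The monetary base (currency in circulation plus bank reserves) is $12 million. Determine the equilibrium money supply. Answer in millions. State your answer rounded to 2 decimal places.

The money multiplier is m = 1 / (rr + e) = 1 / (0.273 + 0.0823) ≈ 2.81452.
So M = m × MB = 2.81452 × 12 ≈ 33.7742 million.

$33.77 million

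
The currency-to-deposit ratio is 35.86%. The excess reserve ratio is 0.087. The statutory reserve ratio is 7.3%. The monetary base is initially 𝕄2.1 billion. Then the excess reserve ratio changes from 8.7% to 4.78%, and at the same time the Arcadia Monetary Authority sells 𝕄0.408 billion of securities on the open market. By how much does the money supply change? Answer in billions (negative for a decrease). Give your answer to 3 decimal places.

-0.706 billion

Before: m₁ = (1 + 0.3586) / (0.073 + 0.087 + 0.3586) ≈ 2.61975, MB₁ = 2.1, so M₁ = 2.61975 × 2.1 ≈ 5.5015 billion.
After: m₂ = (1 + 0.3586) / (0.073 + 0.0478 + 0.3586) ≈ 2.83396, MB₂ = 2.1 − 0.408 = 1.692, so M₂ = 2.83396 × 1.692 ≈ 4.7951 billion.
ΔM = M₂ − M₁ = 4.7951 − 5.5015 = -0.7064 billion.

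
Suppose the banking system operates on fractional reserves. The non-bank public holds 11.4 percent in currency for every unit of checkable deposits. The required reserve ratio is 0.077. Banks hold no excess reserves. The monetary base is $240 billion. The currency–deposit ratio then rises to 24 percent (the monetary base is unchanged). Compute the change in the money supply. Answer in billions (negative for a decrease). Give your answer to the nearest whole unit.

-461 billion

Initially m₁ = (1 + 0.114) / (0.077 + 0.114) ≈ 5.8325, so M₁ = 5.8325 × 240 = 1399.8 billion.
After the change m₂ = (1 + 0.24) / (0.077 + 0.24) ≈ 3.9117, so M₂ = 3.9117 × 240 = 938.808 billion.
ΔM = M₂ − M₁ = 938.808 − 1399.8 = -460.992 billion.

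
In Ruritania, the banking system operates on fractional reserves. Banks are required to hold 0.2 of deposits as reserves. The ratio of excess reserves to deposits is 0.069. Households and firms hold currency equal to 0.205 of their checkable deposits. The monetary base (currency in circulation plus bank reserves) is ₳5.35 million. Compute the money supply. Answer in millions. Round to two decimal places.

₳13.60 million

The money multiplier is m = (1 + c) / (rr + e + c) = (1 + 0.205) / (0.2 + 0.069 + 0.205) ≈ 2.5422.
So M = m × MB = 2.5422 × 5.35 ≈ 13.6008 million.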